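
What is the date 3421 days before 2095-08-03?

March 22, 2086

−365 (one year) → Aug 3, 2094 (3056 left).
−365 (one year) → Aug 3, 2093 (2691 left).
−365 (one year) → Aug 3, 2092 (2326 left).
−366 (one year; includes Feb 29, 2092) → Aug 3, 2091 (1960 left).
−365 (one year) → Aug 3, 2090 (1595 left).
−365 (one year) → Aug 3, 2089 (1230 left).
−365 (one year) → Aug 3, 2088 (865 left).
−366 (one year; includes Feb 29, 2088) → Aug 3, 2087 (499 left).
−365 (one year) → Aug 3, 2086 (134 left).
−3 → Jul 31, 2086 (end of Jul, 31 days; 131 left).
−31 → Jun 30, 2086 (end of Jun, 30 days; 100 left).
−30 → May 31, 2086 (end of May, 31 days; 70 left).
−31 → Apr 30, 2086 (end of Apr, 30 days; 39 left).
−30 → Mar 31, 2086 (end of Mar, 31 days; 9 left).
−9 → Mar 22, 2086.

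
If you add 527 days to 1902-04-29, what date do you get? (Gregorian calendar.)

+365 (one year) → Apr 29, 1903 (162 left).
Apr has 30 days: +2 → May 1, 1903 (160 left).
May has 31 days: +31 → Jun 1, 1903 (129 left).
Jun has 30 days: +30 → Jul 1, 1903 (99 left).
Jul has 31 days: +31 → Aug 1, 1903 (68 left).
Aug has 31 days: +31 → Sep 1, 1903 (37 left).
Sep has 30 days: +30 → Oct 1, 1903 (7 left).
+7 → Oct 8, 1903.

October 8, 1903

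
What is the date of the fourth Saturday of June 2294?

June 1, 2294 is a Friday.
The first Saturday is therefore June 2 (1 days later).
The fourth Saturday is 2 + 3×7 = June 23.

June 23, 2294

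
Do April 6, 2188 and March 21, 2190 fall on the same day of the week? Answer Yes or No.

From Apr 6, 2188 to Mar 21, 2190 is 714 days.
714 mod 7 = 0, so they are the same weekday.
(Apr 6, 2188 is a Sunday; Mar 21, 2190 is a Sunday.)

Yes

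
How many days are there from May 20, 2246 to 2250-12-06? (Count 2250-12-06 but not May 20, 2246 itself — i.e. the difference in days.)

May 20, 2246 → May 20, 2247: 365 days.
May 20, 2247 → May 20, 2248: 366 days (Feb 29, 2248 is in that span).
May 20, 2248 → May 20, 2249: 365 days.
May 20, 2249 → May 20, 2250: 365 days.
May 20, 2250 → Jun 20, 2250: 31 days (May has 31).
Jun 20, 2250 → Jul 20, 2250: 30 days (June has 30).
Jul 20, 2250 → Aug 20, 2250: 31 days (July has 31).
Aug 20, 2250 → Sep 20, 2250: 31 days (August has 31).
Sep 20, 2250 → Oct 20, 2250: 30 days (September has 30).
Oct 20, 2250 → Nov 20, 2250: 31 days (October has 31).
Nov 20, 2250 → Dec 6, 2250: 16 days.
Total: 1661 days.

1661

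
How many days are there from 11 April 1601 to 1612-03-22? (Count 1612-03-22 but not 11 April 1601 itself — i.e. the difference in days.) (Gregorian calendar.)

Apr 11, 1601 → Apr 11, 1602: 365 days.
Apr 11, 1602 → Apr 11, 1603: 365 days.
Apr 11, 1603 → Apr 11, 1604: 366 days (Feb 29, 1604 is in that span).
Apr 11, 1604 → Apr 11, 1605: 365 days.
Apr 11, 1605 → Apr 11, 1606: 365 days.
Apr 11, 1606 → Apr 11, 1607: 365 days.
Apr 11, 1607 → Apr 11, 1608: 366 days (Feb 29, 1608 is in that span).
Apr 11, 1608 → Apr 11, 1609: 365 days.
Apr 11, 1609 → Apr 11, 1610: 365 days.
Apr 11, 1610 → Apr 11, 1611: 365 days.
Apr 11, 1611 → May 11, 1611: 30 days (April has 30).
May 11, 1611 → Jun 11, 1611: 31 days (May has 31).
Jun 11, 1611 → Jul 11, 1611: 30 days (June has 30).
Jul 11, 1611 → Aug 11, 1611: 31 days (July has 31).
Aug 11, 1611 → Sep 11, 1611: 31 days (August has 31).
Sep 11, 1611 → Oct 11, 1611: 30 days (September has 30).
Oct 11, 1611 → Nov 11, 1611: 31 days (October has 31).
Nov 11, 1611 → Dec 11, 1611: 30 days (November has 30).
Dec 11, 1611 → Jan 11, 1612: 31 days (December has 31).
Jan 11, 1612 → Feb 11, 1612: 31 days (January has 31).
Feb 11, 1612 → Mar 11, 1612: 29 days (February has 29).
Mar 11, 1612 → Mar 22, 1612: 11 days.
Total: 3998 days.

3998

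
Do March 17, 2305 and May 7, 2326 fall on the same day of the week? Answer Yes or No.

Yes

From Mar 17, 2305 to May 7, 2326 is 7721 days.
7721 mod 7 = 0, so they are the same weekday.
(Mar 17, 2305 is a Friday; May 7, 2326 is a Friday.)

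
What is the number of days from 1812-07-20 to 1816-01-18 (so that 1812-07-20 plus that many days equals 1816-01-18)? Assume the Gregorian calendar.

1277

Jul 20, 1812 → Jul 20, 1813: 365 days.
Jul 20, 1813 → Jul 20, 1814: 365 days.
Jul 20, 1814 → Jul 20, 1815: 365 days.
Jul 20, 1815 → Aug 20, 1815: 31 days (July has 31).
Aug 20, 1815 → Sep 20, 1815: 31 days (August has 31).
Sep 20, 1815 → Oct 20, 1815: 30 days (September has 30).
Oct 20, 1815 → Nov 20, 1815: 31 days (October has 31).
Nov 20, 1815 → Dec 20, 1815: 30 days (November has 30).
Dec 20, 1815 → Jan 18, 1816: 29 days.
Total: 1277 days.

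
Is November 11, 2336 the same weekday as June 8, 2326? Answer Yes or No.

From Jun 8, 2326 to Nov 11, 2336 is 3809 days.
3809 mod 7 = 1, so they are different weekdays.
(Jun 8, 2326 is a Tuesday; Nov 11, 2336 is a Wednesday.)

No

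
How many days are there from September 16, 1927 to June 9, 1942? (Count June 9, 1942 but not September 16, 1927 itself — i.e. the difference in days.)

Sep 16, 1927 → Sep 16, 1928: 366 days (Feb 29, 1928 is in that span).
Sep 16, 1928 → Sep 16, 1929: 365 days.
Sep 16, 1929 → Sep 16, 1930: 365 days.
Sep 16, 1930 → Sep 16, 1931: 365 days.
Sep 16, 1931 → Sep 16, 1932: 366 days (Feb 29, 1932 is in that span).
Sep 16, 1932 → Sep 16, 1933: 365 days.
Sep 16, 1933 → Sep 16, 1934: 365 days.
Sep 16, 1934 → Sep 16, 1935: 365 days.
Sep 16, 1935 → Sep 16, 1936: 366 days (Feb 29, 1936 is in that span).
Sep 16, 1936 → Sep 16, 1937: 365 days.
Sep 16, 1937 → Sep 16, 1938: 365 days.
Sep 16, 1938 → Sep 16, 1939: 365 days.
Sep 16, 1939 → Sep 16, 1940: 366 days (Feb 29, 1940 is in that span).
Sep 16, 1940 → Sep 16, 1941: 365 days.
Sep 16, 1941 → Oct 16, 1941: 30 days (September has 30).
Oct 16, 1941 → Nov 16, 1941: 31 days (October has 31).
Nov 16, 1941 → Dec 16, 1941: 30 days (November has 30).
Dec 16, 1941 → Jan 16, 1942: 31 days (December has 31).
Jan 16, 1942 → Feb 16, 1942: 31 days (January has 31).
Feb 16, 1942 → Mar 16, 1942: 28 days (February has 28).
Mar 16, 1942 → Apr 16, 1942: 31 days (March has 31).
Apr 16, 1942 → May 16, 1942: 30 days (April has 30).
May 16, 1942 → Jun 9, 1942: 24 days.
Total: 5380 days.

5380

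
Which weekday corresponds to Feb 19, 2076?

Doomsday rule: the anchor day for the 2000s is Tuesday. For year 76: 76÷12 = 6 r 4, and 4÷4 = 1, so 6+4+1 = 11.
Tuesday + 11 ≡ Saturday — that's 2076's doomsday.
In February the doomsday date is Feb 29 (2076 is a leap year (divisible by 4)).
Feb 19 is 10 days before Feb 29; 10 mod 7 = 3, so Saturday − 3 = Wednesday.

Wednesday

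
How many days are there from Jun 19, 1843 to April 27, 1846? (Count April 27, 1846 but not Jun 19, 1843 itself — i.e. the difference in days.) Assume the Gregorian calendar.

1043

Jun 19, 1843 → Jun 19, 1844: 366 days (Feb 29, 1844 is in that span).
Jun 19, 1844 → Jun 19, 1845: 365 days.
Jun 19, 1845 → Jul 19, 1845: 30 days (June has 30).
Jul 19, 1845 → Aug 19, 1845: 31 days (July has 31).
Aug 19, 1845 → Sep 19, 1845: 31 days (August has 31).
Sep 19, 1845 → Oct 19, 1845: 30 days (September has 30).
Oct 19, 1845 → Nov 19, 1845: 31 days (October has 31).
Nov 19, 1845 → Dec 19, 1845: 30 days (November has 30).
Dec 19, 1845 → Jan 19, 1846: 31 days (December has 31).
Jan 19, 1846 → Feb 19, 1846: 31 days (January has 31).
Feb 19, 1846 → Mar 19, 1846: 28 days (February has 28).
Mar 19, 1846 → Apr 19, 1846: 31 days (March has 31).
Apr 19, 1846 → Apr 27, 1846: 8 days.
Total: 1043 days.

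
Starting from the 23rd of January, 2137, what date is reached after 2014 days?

+365 (one year) → Jan 23, 2138 (1649 left).
+365 (one year) → Jan 23, 2139 (1284 left).
+365 (one year) → Jan 23, 2140 (919 left).
+366 (one year; includes Feb 29, 2140) → Jan 23, 2141 (553 left).
+365 (one year) → Jan 23, 2142 (188 left).
Jan has 31 days: +9 → Feb 1, 2142 (179 left).
Feb has 28 days: +28 → Mar 1, 2142 (151 left).
Mar has 31 days: +31 → Apr 1, 2142 (120 left).
Apr has 30 days: +30 → May 1, 2142 (90 left).
May has 31 days: +31 → Jun 1, 2142 (59 left).
Jun has 30 days: +30 → Jul 1, 2142 (29 left).
+29 → Jul 30, 2142.

July 30, 2142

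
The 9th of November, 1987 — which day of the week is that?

Monday

January 1, 1987 is a Thursday.
Jan 1, 1987 → Feb 1, 1987: 31 days (January has 31).
Feb 1, 1987 → Mar 1, 1987: 28 days (February has 28).
Mar 1, 1987 → Apr 1, 1987: 31 days (March has 31).
Apr 1, 1987 → May 1, 1987: 30 days (April has 30).
May 1, 1987 → Jun 1, 1987: 31 days (May has 31).
Jun 1, 1987 → Jul 1, 1987: 30 days (June has 30).
Jul 1, 1987 → Aug 1, 1987: 31 days (July has 31).
Aug 1, 1987 → Sep 1, 1987: 31 days (August has 31).
Sep 1, 1987 → Oct 1, 1987: 30 days (September has 30).
Oct 1, 1987 → Nov 1, 1987: 31 days (October has 31).
Nov 1, 1987 → Nov 9, 1987: 8 days.
Total: 312 days.
312 mod 7 = 4, so Thursday + 4 = Monday.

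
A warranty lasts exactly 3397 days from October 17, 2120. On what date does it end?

+365 (one year) → Oct 17, 2121 (3032 left).
+365 (one year) → Oct 17, 2122 (2667 left).
+365 (one year) → Oct 17, 2123 (2302 left).
+366 (one year; includes Feb 29, 2124) → Oct 17, 2124 (1936 left).
+365 (one year) → Oct 17, 2125 (1571 left).
+365 (one year) → Oct 17, 2126 (1206 left).
+365 (one year) → Oct 17, 2127 (841 left).
+366 (one year; includes Feb 29, 2128) → Oct 17, 2128 (475 left).
+365 (one year) → Oct 17, 2129 (110 left).
Oct has 31 days: +15 → Nov 1, 2129 (95 left).
Nov has 30 days: +30 → Dec 1, 2129 (65 left).
Dec has 31 days: +31 → Jan 1, 2130 (34 left).
Jan has 31 days: +31 → Feb 1, 2130 (3 left).
+3 → Feb 4, 2130.

February 4, 2130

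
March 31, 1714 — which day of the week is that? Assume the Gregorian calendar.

Doomsday rule: the anchor day for the 1700s is Sunday. For year 14: 14÷12 = 1 r 2, and 2÷4 = 0, so 1+2+0 = 3.
Sunday + 3 ≡ Wednesday — that's 1714's doomsday.
In March the doomsday date is Mar 14.
Mar 31 is 17 days after Mar 14; 17 mod 7 = 3, so Wednesday + 3 = Saturday.

Saturday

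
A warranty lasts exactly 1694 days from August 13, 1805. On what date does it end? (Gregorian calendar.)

April 3, 1810

+365 (one year) → Aug 13, 1806 (1329 left).
+365 (one year) → Aug 13, 1807 (964 left).
+366 (one year; includes Feb 29, 1808) → Aug 13, 1808 (598 left).
+365 (one year) → Aug 13, 1809 (233 left).
Aug has 31 days: +19 → Sep 1, 1809 (214 left).
Sep has 30 days: +30 → Oct 1, 1809 (184 left).
Oct has 31 days: +31 → Nov 1, 1809 (153 left).
Nov has 30 days: +30 → Dec 1, 1809 (123 left).
Dec has 31 days: +31 → Jan 1, 1810 (92 left).
Jan has 31 days: +31 → Feb 1, 1810 (61 left).
Feb has 28 days: +28 → Mar 1, 1810 (33 left).
Mar has 31 days: +31 → Apr 1, 1810 (2 left).
+2 → Apr 3, 1810.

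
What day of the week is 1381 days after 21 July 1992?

First find the weekday of Jul 21, 1992. Doomsday rule: the anchor day for the 1900s is Wednesday. For year 92: 92÷12 = 7 r 8, and 8÷4 = 2, so 7+8+2 = 17.
Wednesday + 17 ≡ Saturday — that's 1992's doomsday.
In July the doomsday date is Jul 11.
Jul 21 is 10 days after Jul 11; 10 mod 7 = 3, so Saturday + 3 = Tuesday.
1381 mod 7 = 2, so 1381 days after a Tuesday is Tuesday + 2 = Thursday.

Thursday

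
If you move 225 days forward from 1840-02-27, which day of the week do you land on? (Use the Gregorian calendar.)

First find the weekday of Feb 27, 1840. Doomsday rule: the anchor day for the 1800s is Friday. For year 40: 40÷12 = 3 r 4, and 4÷4 = 1, so 3+4+1 = 8.
Friday + 8 ≡ Saturday — that's 1840's doomsday.
In February the doomsday date is Feb 29 (1840 is a leap year (divisible by 4)).
Feb 27 is 2 days before Feb 29; 2 mod 7 = 2, so Saturday − 2 = Thursday.
225 mod 7 = 1, so 225 days after a Thursday is Thursday + 1 = Friday.

Friday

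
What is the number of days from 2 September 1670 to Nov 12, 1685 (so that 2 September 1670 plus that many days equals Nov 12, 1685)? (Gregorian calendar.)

5550

Sep 2, 1670 → Sep 2, 1671: 365 days.
Sep 2, 1671 → Sep 2, 1672: 366 days (Feb 29, 1672 is in that span).
Sep 2, 1672 → Sep 2, 1673: 365 days.
Sep 2, 1673 → Sep 2, 1674: 365 days.
Sep 2, 1674 → Sep 2, 1675: 365 days.
Sep 2, 1675 → Sep 2, 1676: 366 days (Feb 29, 1676 is in that span).
Sep 2, 1676 → Sep 2, 1677: 365 days.
Sep 2, 1677 → Sep 2, 1678: 365 days.
Sep 2, 1678 → Sep 2, 1679: 365 days.
Sep 2, 1679 → Sep 2, 1680: 366 days (Feb 29, 1680 is in that span).
Sep 2, 1680 → Sep 2, 1681: 365 days.
Sep 2, 1681 → Sep 2, 1682: 365 days.
Sep 2, 1682 → Sep 2, 1683: 365 days.
Sep 2, 1683 → Sep 2, 1684: 366 days (Feb 29, 1684 is in that span).
Sep 2, 1684 → Sep 2, 1685: 365 days.
Sep 2, 1685 → Oct 2, 1685: 30 days (September has 30).
Oct 2, 1685 → Nov 2, 1685: 31 days (October has 31).
Nov 2, 1685 → Nov 12, 1685: 10 days.
Total: 5550 days.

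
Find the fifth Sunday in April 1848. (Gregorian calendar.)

April 30, 1848

April 1, 1848 is a Saturday.
The first Sunday is therefore April 2 (1 days later).
The fifth Sunday is 2 + 4×7 = April 30.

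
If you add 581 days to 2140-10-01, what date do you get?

May 5, 2142

+365 (one year) → Oct 1, 2141 (216 left).
Oct has 31 days: +31 → Nov 1, 2141 (185 left).
Nov has 30 days: +30 → Dec 1, 2141 (155 left).
Dec has 31 days: +31 → Jan 1, 2142 (124 left).
Jan has 31 days: +31 → Feb 1, 2142 (93 left).
Feb has 28 days: +28 → Mar 1, 2142 (65 left).
Mar has 31 days: +31 → Apr 1, 2142 (34 left).
Apr has 30 days: +30 → May 1, 2142 (4 left).
+4 → May 5, 2142.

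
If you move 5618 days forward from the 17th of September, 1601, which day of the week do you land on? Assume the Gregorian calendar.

Sep 17, 1601 is a Monday.
5618 mod 7 = 4, so 5618 days after a Monday is Monday + 4 = Friday.

Friday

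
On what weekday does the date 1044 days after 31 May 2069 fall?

Saturday

First find the weekday of May 31, 2069. Doomsday rule: the anchor day for the 2000s is Tuesday. For year 69: 69÷12 = 5 r 9, and 9÷4 = 2, so 5+9+2 = 16.
Tuesday + 16 ≡ Thursday — that's 2069's doomsday.
In May the doomsday date is May 9.
May 31 is 22 days after May 9; 22 mod 7 = 1, so Thursday + 1 = Friday.
1044 mod 7 = 1, so 1044 days after a Friday is Friday + 1 = Saturday.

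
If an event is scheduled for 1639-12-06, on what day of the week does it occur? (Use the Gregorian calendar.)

Doomsday rule: the anchor day for the 1600s is Tuesday. For year 39: 39÷12 = 3 r 3, and 3÷4 = 0, so 3+3+0 = 6.
Tuesday + 6 ≡ Monday — that's 1639's doomsday.
In December the doomsday date is Dec 12.
Dec 6 is 6 days before Dec 12; 6 mod 7 = 6, so Monday − 6 = Tuesday.

Tuesday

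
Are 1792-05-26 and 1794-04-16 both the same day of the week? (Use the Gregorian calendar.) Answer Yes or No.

No

From May 26, 1792 to Apr 16, 1794 is 690 days.
690 mod 7 = 4, so they are different weekdays.
(May 26, 1792 is a Saturday; Apr 16, 1794 is a Wednesday.)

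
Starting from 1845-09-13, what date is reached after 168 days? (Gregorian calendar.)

February 28, 1846

Sep has 30 days: +18 → Oct 1, 1845 (150 left).
Oct has 31 days: +31 → Nov 1, 1845 (119 left).
Nov has 30 days: +30 → Dec 1, 1845 (89 left).
Dec has 31 days: +31 → Jan 1, 1846 (58 left).
Jan has 31 days: +31 → Feb 1, 1846 (27 left).
+27 → Feb 28, 1846.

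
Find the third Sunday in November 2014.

November 1, 2014 is a Saturday.
The first Sunday is therefore November 2 (1 days later).
The third Sunday is 2 + 2×7 = November 16.

November 16, 2014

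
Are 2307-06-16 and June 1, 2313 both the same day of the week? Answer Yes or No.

Yes

From Jun 16, 2307 to Jun 1, 2313 is 2177 days.
2177 mod 7 = 0, so they are the same weekday.
(Jun 16, 2307 is a Sunday; Jun 1, 2313 is a Sunday.)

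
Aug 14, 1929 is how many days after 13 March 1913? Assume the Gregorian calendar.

Mar 13, 1913 → Mar 13, 1914: 365 days.
Mar 13, 1914 → Mar 13, 1915: 365 days.
Mar 13, 1915 → Mar 13, 1916: 366 days (Feb 29, 1916 is in that span).
Mar 13, 1916 → Mar 13, 1917: 365 days.
Mar 13, 1917 → Mar 13, 1918: 365 days.
Mar 13, 1918 → Mar 13, 1919: 365 days.
Mar 13, 1919 → Mar 13, 1920: 366 days (Feb 29, 1920 is in that span).
Mar 13, 1920 → Mar 13, 1921: 365 days.
Mar 13, 1921 → Mar 13, 1922: 365 days.
Mar 13, 1922 → Mar 13, 1923: 365 days.
Mar 13, 1923 → Mar 13, 1924: 366 days (Feb 29, 1924 is in that span).
Mar 13, 1924 → Mar 13, 1925: 365 days.
Mar 13, 1925 → Mar 13, 1926: 365 days.
Mar 13, 1926 → Mar 13, 1927: 365 days.
Mar 13, 1927 → Mar 13, 1928: 366 days (Feb 29, 1928 is in that span).
Mar 13, 1928 → Mar 13, 1929: 365 days.
Mar 13, 1929 → Apr 13, 1929: 31 days (March has 31).
Apr 13, 1929 → May 13, 1929: 30 days (April has 30).
May 13, 1929 → Jun 13, 1929: 31 days (May has 31).
Jun 13, 1929 → Jul 13, 1929: 30 days (June has 30).
Jul 13, 1929 → Aug 13, 1929: 31 days (July has 31).
Aug 13, 1929 → Aug 14, 1929: 1 days.
Total: 5998 days.

5998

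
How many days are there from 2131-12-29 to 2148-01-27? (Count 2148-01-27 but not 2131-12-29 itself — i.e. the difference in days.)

5873

Dec 29, 2131 → Dec 29, 2132: 366 days (Feb 29, 2132 is in that span).
Dec 29, 2132 → Dec 29, 2133: 365 days.
Dec 29, 2133 → Dec 29, 2134: 365 days.
Dec 29, 2134 → Dec 29, 2135: 365 days.
Dec 29, 2135 → Dec 29, 2136: 366 days (Feb 29, 2136 is in that span).
Dec 29, 2136 → Dec 29, 2137: 365 days.
Dec 29, 2137 → Dec 29, 2138: 365 days.
Dec 29, 2138 → Dec 29, 2139: 365 days.
Dec 29, 2139 → Dec 29, 2140: 366 days (Feb 29, 2140 is in that span).
Dec 29, 2140 → Dec 29, 2141: 365 days.
Dec 29, 2141 → Dec 29, 2142: 365 days.
Dec 29, 2142 → Dec 29, 2143: 365 days.
Dec 29, 2143 → Dec 29, 2144: 366 days (Feb 29, 2144 is in that span).
Dec 29, 2144 → Dec 29, 2145: 365 days.
Dec 29, 2145 → Dec 29, 2146: 365 days.
Dec 29, 2146 → Jan 29, 2147: 31 days (December has 31).
Jan 29, 2147 → Feb 28, 2147: 30 days (January has 31).
Feb 28, 2147 → Mar 28, 2147: 28 days (February has 28).
Mar 28, 2147 → Apr 28, 2147: 31 days (March has 31).
Apr 28, 2147 → May 28, 2147: 30 days (April has 30).
May 28, 2147 → Jun 28, 2147: 31 days (May has 31).
Jun 28, 2147 → Jul 28, 2147: 30 days (June has 30).
Jul 28, 2147 → Aug 28, 2147: 31 days (July has 31).
Aug 28, 2147 → Sep 28, 2147: 31 days (August has 31).
Sep 28, 2147 → Oct 28, 2147: 30 days (September has 30).
Oct 28, 2147 → Nov 28, 2147: 31 days (October has 31).
Nov 28, 2147 → Dec 28, 2147: 30 days (November has 30).
Dec 28, 2147 → Jan 27, 2148: 30 days.
Total: 5873 days.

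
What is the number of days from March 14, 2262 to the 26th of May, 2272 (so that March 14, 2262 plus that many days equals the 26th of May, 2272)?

Mar 14, 2262 → Mar 14, 2263: 365 days.
Mar 14, 2263 → Mar 14, 2264: 366 days (Feb 29, 2264 is in that span).
Mar 14, 2264 → Mar 14, 2265: 365 days.
Mar 14, 2265 → Mar 14, 2266: 365 days.
Mar 14, 2266 → Mar 14, 2267: 365 days.
Mar 14, 2267 → Mar 14, 2268: 366 days (Feb 29, 2268 is in that span).
Mar 14, 2268 → Mar 14, 2269: 365 days.
Mar 14, 2269 → Mar 14, 2270: 365 days.
Mar 14, 2270 → Mar 14, 2271: 365 days.
Mar 14, 2271 → Mar 14, 2272: 366 days (Feb 29, 2272 is in that span).
Mar 14, 2272 → Apr 14, 2272: 31 days (March has 31).
Apr 14, 2272 → May 14, 2272: 30 days (April has 30).
May 14, 2272 → May 26, 2272: 12 days.
Total: 3726 days.

3726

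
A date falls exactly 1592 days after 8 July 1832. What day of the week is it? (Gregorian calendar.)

Wednesday

First find the weekday of Jul 8, 1832. Doomsday rule: the anchor day for the 1800s is Friday. For year 32: 32÷12 = 2 r 8, and 8÷4 = 2, so 2+8+2 = 12.
Friday + 12 ≡ Wednesday — that's 1832's doomsday.
In July the doomsday date is Jul 11.
Jul 8 is 3 days before Jul 11; 3 mod 7 = 3, so Wednesday − 3 = Sunday.
1592 mod 7 = 3, so 1592 days after a Sunday is Sunday + 3 = Wednesday.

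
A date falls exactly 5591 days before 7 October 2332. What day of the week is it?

Oct 7, 2332 is a Friday.
5591 mod 7 = 5, so 5591 days before a Friday is Friday − 5 = Sunday.

Sunday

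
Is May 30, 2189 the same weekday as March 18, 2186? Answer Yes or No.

From Mar 18, 2186 to May 30, 2189 is 1169 days.
1169 mod 7 = 0, so they are the same weekday.
(Mar 18, 2186 is a Saturday; May 30, 2189 is a Saturday.)

Yes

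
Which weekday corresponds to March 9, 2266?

Doomsday rule: the anchor day for the 2200s is Friday. For year 66: 66÷12 = 5 r 6, and 6÷4 = 1, so 5+6+1 = 12.
Friday + 12 ≡ Wednesday — that's 2266's doomsday.
In March the doomsday date is Mar 14.
Mar 9 is 5 days before Mar 14; 5 mod 7 = 5, so Wednesday − 5 = Friday.

Friday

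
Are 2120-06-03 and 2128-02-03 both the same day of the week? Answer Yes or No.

No

From Jun 3, 2120 to Feb 3, 2128 is 2801 days.
2801 mod 7 = 1, so they are different weekdays.
(Jun 3, 2120 is a Monday; Feb 3, 2128 is a Tuesday.)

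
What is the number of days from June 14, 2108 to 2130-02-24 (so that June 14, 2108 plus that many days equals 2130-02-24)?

7925

Jun 14, 2108 → Jun 14, 2109: 365 days.
Jun 14, 2109 → Jun 14, 2110: 365 days.
Jun 14, 2110 → Jun 14, 2111: 365 days.
Jun 14, 2111 → Jun 14, 2112: 366 days (Feb 29, 2112 is in that span).
Jun 14, 2112 → Jun 14, 2113: 365 days.
Jun 14, 2113 → Jun 14, 2114: 365 days.
Jun 14, 2114 → Jun 14, 2115: 365 days.
Jun 14, 2115 → Jun 14, 2116: 366 days (Feb 29, 2116 is in that span).
Jun 14, 2116 → Jun 14, 2117: 365 days.
Jun 14, 2117 → Jun 14, 2118: 365 days.
Jun 14, 2118 → Jun 14, 2119: 365 days.
Jun 14, 2119 → Jun 14, 2120: 366 days (Feb 29, 2120 is in that span).
Jun 14, 2120 → Jun 14, 2121: 365 days.
Jun 14, 2121 → Jun 14, 2122: 365 days.
Jun 14, 2122 → Jun 14, 2123: 365 days.
Jun 14, 2123 → Jun 14, 2124: 366 days (Feb 29, 2124 is in that span).
Jun 14, 2124 → Jun 14, 2125: 365 days.
Jun 14, 2125 → Jun 14, 2126: 365 days.
Jun 14, 2126 → Jun 14, 2127: 365 days.
Jun 14, 2127 → Jun 14, 2128: 366 days (Feb 29, 2128 is in that span).
Jun 14, 2128 → Jun 14, 2129: 365 days.
Jun 14, 2129 → Jul 14, 2129: 30 days (June has 30).
Jul 14, 2129 → Aug 14, 2129: 31 days (July has 31).
Aug 14, 2129 → Sep 14, 2129: 31 days (August has 31).
Sep 14, 2129 → Oct 14, 2129: 30 days (September has 30).
Oct 14, 2129 → Nov 14, 2129: 31 days (October has 31).
Nov 14, 2129 → Dec 14, 2129: 30 days (November has 30).
Dec 14, 2129 → Jan 14, 2130: 31 days (December has 31).
Jan 14, 2130 → Feb 14, 2130: 31 days (January has 31).
Feb 14, 2130 → Feb 24, 2130: 10 days.
Total: 7925 days.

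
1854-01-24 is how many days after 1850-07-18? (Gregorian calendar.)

1286

Jul 18, 1850 → Jul 18, 1851: 365 days.
Jul 18, 1851 → Jul 18, 1852: 366 days (Feb 29, 1852 is in that span).
Jul 18, 1852 → Jul 18, 1853: 365 days.
Jul 18, 1853 → Aug 18, 1853: 31 days (July has 31).
Aug 18, 1853 → Sep 18, 1853: 31 days (August has 31).
Sep 18, 1853 → Oct 18, 1853: 30 days (September has 30).
Oct 18, 1853 → Nov 18, 1853: 31 days (October has 31).
Nov 18, 1853 → Dec 18, 1853: 30 days (November has 30).
Dec 18, 1853 → Jan 18, 1854: 31 days (December has 31).
Jan 18, 1854 → Jan 24, 1854: 6 days.
Total: 1286 days.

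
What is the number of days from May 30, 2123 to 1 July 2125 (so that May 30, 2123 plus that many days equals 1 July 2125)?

763

May 30, 2123 → May 30, 2124: 366 days (Feb 29, 2124 is in that span).
May 30, 2124 → Jun 30, 2124: 31 days (May has 31).
Jun 30, 2124 → Jul 30, 2124: 30 days (June has 30).
Jul 30, 2124 → Aug 30, 2124: 31 days (July has 31).
Aug 30, 2124 → Sep 30, 2124: 31 days (August has 31).
Sep 30, 2124 → Oct 30, 2124: 30 days (September has 30).
Oct 30, 2124 → Nov 30, 2124: 31 days (October has 31).
Nov 30, 2124 → Dec 30, 2124: 30 days (November has 30).
Dec 30, 2124 → Jan 30, 2125: 31 days (December has 31).
Jan 30, 2125 → Feb 28, 2125: 29 days (January has 31).
Feb 28, 2125 → Mar 28, 2125: 28 days (February has 28).
Mar 28, 2125 → Apr 28, 2125: 31 days (March has 31).
Apr 28, 2125 → May 28, 2125: 30 days (April has 30).
May 28, 2125 → Jun 28, 2125: 31 days (May has 31).
Jun 28, 2125 → Jul 1, 2125: 3 days.
Total: 763 days.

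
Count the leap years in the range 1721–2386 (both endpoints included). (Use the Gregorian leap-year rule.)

161

Multiples of 4 in [1721,2386]: 166.
Of those, multiples of 100: 6 (not leap unless ÷400).
Multiples of 400: 1.
Leap years = 166 − 6 + 1 = 161.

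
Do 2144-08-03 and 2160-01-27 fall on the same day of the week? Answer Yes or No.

No

From Aug 3, 2144 to Jan 27, 2160 is 5655 days.
5655 mod 7 = 6, so they are different weekdays.
(Aug 3, 2144 is a Monday; Jan 27, 2160 is a Sunday.)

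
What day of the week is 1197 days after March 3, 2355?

Mar 3, 2355 is a Thursday.
1197 mod 7 = 0, so 1197 days after a Thursday is Thursday + 0 = Thursday.

Thursday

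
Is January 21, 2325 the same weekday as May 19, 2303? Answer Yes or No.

No

From May 19, 2303 to Jan 21, 2325 is 7918 days.
7918 mod 7 = 1, so they are different weekdays.
(May 19, 2303 is a Tuesday; Jan 21, 2325 is a Wednesday.)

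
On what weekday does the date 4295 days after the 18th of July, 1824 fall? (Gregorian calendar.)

Thursday

First find the weekday of Jul 18, 1824. Doomsday rule: the anchor day for the 1800s is Friday. For year 24: 24÷12 = 2 r 0, and 0÷4 = 0, so 2+0+0 = 2.
Friday + 2 ≡ Sunday — that's 1824's doomsday.
In July the doomsday date is Jul 11.
Jul 18 is 7 days after Jul 11; 7 mod 7 = 0, so Sunday + 0 = Sunday.
4295 mod 7 = 4, so 4295 days after a Sunday is Sunday + 4 = Thursday.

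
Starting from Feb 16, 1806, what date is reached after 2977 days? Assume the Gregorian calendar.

+365 (one year) → Feb 16, 1807 (2612 left).
+365 (one year) → Feb 16, 1808 (2247 left).
+366 (one year; includes Feb 29, 1808) → Feb 16, 1809 (1881 left).
+365 (one year) → Feb 16, 1810 (1516 left).
+365 (one year) → Feb 16, 1811 (1151 left).
+365 (one year) → Feb 16, 1812 (786 left).
+366 (one year; includes Feb 29, 1812) → Feb 16, 1813 (420 left).
+365 (one year) → Feb 16, 1814 (55 left).
Feb has 28 days: +13 → Mar 1, 1814 (42 left).
Mar has 31 days: +31 → Apr 1, 1814 (11 left).
+11 → Apr 12, 1814.

April 12, 1814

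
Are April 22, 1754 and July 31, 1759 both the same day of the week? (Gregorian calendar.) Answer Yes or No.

No

From Apr 22, 1754 to Jul 31, 1759 is 1926 days.
1926 mod 7 = 1, so they are different weekdays.
(Apr 22, 1754 is a Monday; Jul 31, 1759 is a Tuesday.)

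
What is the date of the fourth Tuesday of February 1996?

February 1, 1996 is a Thursday.
The first Tuesday is therefore February 6 (5 days later).
The fourth Tuesday is 6 + 3×7 = February 27.

February 27, 1996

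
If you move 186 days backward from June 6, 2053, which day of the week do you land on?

First find the weekday of Jun 6, 2053. Doomsday rule: the anchor day for the 2000s is Tuesday. For year 53: 53÷12 = 4 r 5, and 5÷4 = 1, so 4+5+1 = 10.
Tuesday + 10 ≡ Friday — that's 2053's doomsday.
In June the doomsday date is Jun 6.
Jun 6 is the doomsday itself: Friday.
186 mod 7 = 4, so 186 days before a Friday is Friday − 4 = Monday.

Monday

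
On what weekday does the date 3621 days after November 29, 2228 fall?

First find the weekday of Nov 29, 2228. Doomsday rule: the anchor day for the 2200s is Friday. For year 28: 28÷12 = 2 r 4, and 4÷4 = 1, so 2+4+1 = 7.
Friday + 7 ≡ Friday — that's 2228's doomsday.
In November the doomsday date is Nov 7.
Nov 29 is 22 days after Nov 7; 22 mod 7 = 1, so Friday + 1 = Saturday.
3621 mod 7 = 2, so 3621 days after a Saturday is Saturday + 2 = Monday.

Monday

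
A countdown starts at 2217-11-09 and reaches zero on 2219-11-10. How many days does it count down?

731

Nov 9, 2217 → Nov 9, 2218: 365 days.
Nov 9, 2218 → Dec 9, 2218: 30 days (November has 30).
Dec 9, 2218 → Jan 9, 2219: 31 days (December has 31).
Jan 9, 2219 → Feb 9, 2219: 31 days (January has 31).
Feb 9, 2219 → Mar 9, 2219: 28 days (February has 28).
Mar 9, 2219 → Apr 9, 2219: 31 days (March has 31).
Apr 9, 2219 → May 9, 2219: 30 days (April has 30).
May 9, 2219 → Jun 9, 2219: 31 days (May has 31).
Jun 9, 2219 → Jul 9, 2219: 30 days (June has 30).
Jul 9, 2219 → Aug 9, 2219: 31 days (July has 31).
Aug 9, 2219 → Sep 9, 2219: 31 days (August has 31).
Sep 9, 2219 → Oct 9, 2219: 30 days (September has 30).
Oct 9, 2219 → Nov 9, 2219: 31 days (October has 31).
Nov 9, 2219 → Nov 10, 2219: 1 days.
Total: 731 days.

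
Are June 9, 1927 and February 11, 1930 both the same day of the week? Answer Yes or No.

From Jun 9, 1927 to Feb 11, 1930 is 978 days.
978 mod 7 = 5, so they are different weekdays.
(Jun 9, 1927 is a Thursday; Feb 11, 1930 is a Tuesday.)

No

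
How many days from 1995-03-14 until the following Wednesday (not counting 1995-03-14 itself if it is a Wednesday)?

Mar 14, 1995 is a Tuesday.
From Tuesday to the next Wednesday is 1 day.

1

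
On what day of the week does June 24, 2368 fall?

Doomsday rule: the anchor day for the 2300s is Wednesday. For year 68: 68÷12 = 5 r 8, and 8÷4 = 2, so 5+8+2 = 15.
Wednesday + 15 ≡ Thursday — that's 2368's doomsday.
In June the doomsday date is Jun 6.
Jun 24 is 18 days after Jun 6; 18 mod 7 = 4, so Thursday + 4 = Monday.

Monday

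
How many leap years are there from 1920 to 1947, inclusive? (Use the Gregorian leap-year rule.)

Multiples of 4 in [1920,1947]: 7.
Of those, multiples of 100: 0 (not leap unless ÷400).
Multiples of 400: 0.
Leap years = 7 − 0 + 0 = 7.

7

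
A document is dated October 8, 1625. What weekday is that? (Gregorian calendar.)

Wednesday

Doomsday rule: the anchor day for the 1600s is Tuesday. For year 25: 25÷12 = 2 r 1, and 1÷4 = 0, so 2+1+0 = 3.
Tuesday + 3 ≡ Friday — that's 1625's doomsday.
In October the doomsday date is Oct 10.
Oct 8 is 2 days before Oct 10; 2 mod 7 = 2, so Friday − 2 = Wednesday.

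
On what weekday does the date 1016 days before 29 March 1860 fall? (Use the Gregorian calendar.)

Mar 29, 1860 is a Thursday.
1016 mod 7 = 1, so 1016 days before a Thursday is Thursday − 1 = Wednesday.

Wednesday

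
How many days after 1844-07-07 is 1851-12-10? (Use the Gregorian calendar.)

Jul 7, 1844 → Jul 7, 1845: 365 days.
Jul 7, 1845 → Jul 7, 1846: 365 days.
Jul 7, 1846 → Jul 7, 1847: 365 days.
Jul 7, 1847 → Jul 7, 1848: 366 days (Feb 29, 1848 is in that span).
Jul 7, 1848 → Jul 7, 1849: 365 days.
Jul 7, 1849 → Jul 7, 1850: 365 days.
Jul 7, 1850 → Jul 7, 1851: 365 days.
Jul 7, 1851 → Aug 7, 1851: 31 days (July has 31).
Aug 7, 1851 → Sep 7, 1851: 31 days (August has 31).
Sep 7, 1851 → Oct 7, 1851: 30 days (September has 30).
Oct 7, 1851 → Nov 7, 1851: 31 days (October has 31).
Nov 7, 1851 → Dec 7, 1851: 30 days (November has 30).
Dec 7, 1851 → Dec 10, 1851: 3 days.
Total: 2712 days.

2712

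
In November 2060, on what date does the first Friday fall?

November 5, 2060

November 1, 2060 is a Monday.
The first Friday is therefore November 5 (4 days later).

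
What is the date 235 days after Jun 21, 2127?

Jun has 30 days: +10 → Jul 1, 2127 (225 left).
Jul has 31 days: +31 → Aug 1, 2127 (194 left).
Aug has 31 days: +31 → Sep 1, 2127 (163 left).
Sep has 30 days: +30 → Oct 1, 2127 (133 left).
Oct has 31 days: +31 → Nov 1, 2127 (102 left).
Nov has 30 days: +30 → Dec 1, 2127 (72 left).
Dec has 31 days: +31 → Jan 1, 2128 (41 left).
Jan has 31 days: +31 → Feb 1, 2128 (10 left).
+10 → Feb 11, 2128.

February 11, 2128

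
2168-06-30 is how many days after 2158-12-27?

3473

Dec 27, 2158 → Dec 27, 2159: 365 days.
Dec 27, 2159 → Dec 27, 2160: 366 days (Feb 29, 2160 is in that span).
Dec 27, 2160 → Dec 27, 2161: 365 days.
Dec 27, 2161 → Dec 27, 2162: 365 days.
Dec 27, 2162 → Dec 27, 2163: 365 days.
Dec 27, 2163 → Dec 27, 2164: 366 days (Feb 29, 2164 is in that span).
Dec 27, 2164 → Dec 27, 2165: 365 days.
Dec 27, 2165 → Dec 27, 2166: 365 days.
Dec 27, 2166 → Dec 27, 2167: 365 days.
Dec 27, 2167 → Jan 27, 2168: 31 days (December has 31).
Jan 27, 2168 → Feb 27, 2168: 31 days (January has 31).
Feb 27, 2168 → Mar 27, 2168: 29 days (February has 29).
Mar 27, 2168 → Apr 27, 2168: 31 days (March has 31).
Apr 27, 2168 → May 27, 2168: 30 days (April has 30).
May 27, 2168 → Jun 27, 2168: 31 days (May has 31).
Jun 27, 2168 → Jun 30, 2168: 3 days.
Total: 3473 days.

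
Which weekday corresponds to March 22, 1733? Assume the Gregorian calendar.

Doomsday rule: the anchor day for the 1700s is Sunday. For year 33: 33÷12 = 2 r 9, and 9÷4 = 2, so 2+9+2 = 13.
Sunday + 13 ≡ Saturday — that's 1733's doomsday.
In March the doomsday date is Mar 14.
Mar 22 is 8 days after Mar 14; 8 mod 7 = 1, so Saturday + 1 = Sunday.

Sunday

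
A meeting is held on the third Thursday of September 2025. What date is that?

September 18, 2025

September 1, 2025 is a Monday.
The first Thursday is therefore September 4 (3 days later).
The third Thursday is 4 + 2×7 = September 18.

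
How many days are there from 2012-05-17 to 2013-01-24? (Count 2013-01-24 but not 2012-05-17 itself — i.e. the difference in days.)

May 17, 2012 → Jun 17, 2012: 31 days (May has 31).
Jun 17, 2012 → Jul 17, 2012: 30 days (June has 30).
Jul 17, 2012 → Aug 17, 2012: 31 days (July has 31).
Aug 17, 2012 → Sep 17, 2012: 31 days (August has 31).
Sep 17, 2012 → Oct 17, 2012: 30 days (September has 30).
Oct 17, 2012 → Nov 17, 2012: 31 days (October has 31).
Nov 17, 2012 → Dec 17, 2012: 30 days (November has 30).
Dec 17, 2012 → Jan 17, 2013: 31 days (December has 31).
Jan 17, 2013 → Jan 24, 2013: 7 days.
Total: 252 days.

252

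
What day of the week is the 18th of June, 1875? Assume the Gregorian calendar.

Doomsday rule: the anchor day for the 1800s is Friday. For year 75: 75÷12 = 6 r 3, and 3÷4 = 0, so 6+3+0 = 9.
Friday + 9 ≡ Sunday — that's 1875's doomsday.
In June the doomsday date is Jun 6.
Jun 18 is 12 days after Jun 6; 12 mod 7 = 5, so Sunday + 5 = Friday.

Friday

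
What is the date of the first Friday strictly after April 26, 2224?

Apr 26, 2224 is a Monday.
From Monday to the next Friday is 4 days.
Apr 26, 2224 + 4 = Apr 30, 2224.

April 30, 2224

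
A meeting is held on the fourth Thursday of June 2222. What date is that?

June 27, 2222

June 1, 2222 is a Saturday.
The first Thursday is therefore June 6 (5 days later).
The fourth Thursday is 6 + 3×7 = June 27.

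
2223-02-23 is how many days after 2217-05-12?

May 12, 2217 → May 12, 2218: 365 days.
May 12, 2218 → May 12, 2219: 365 days.
May 12, 2219 → May 12, 2220: 366 days (Feb 29, 2220 is in that span).
May 12, 2220 → May 12, 2221: 365 days.
May 12, 2221 → May 12, 2222: 365 days.
May 12, 2222 → Jun 12, 2222: 31 days (May has 31).
Jun 12, 2222 → Jul 12, 2222: 30 days (June has 30).
Jul 12, 2222 → Aug 12, 2222: 31 days (July has 31).
Aug 12, 2222 → Sep 12, 2222: 31 days (August has 31).
Sep 12, 2222 → Oct 12, 2222: 30 days (September has 30).
Oct 12, 2222 → Nov 12, 2222: 31 days (October has 31).
Nov 12, 2222 → Dec 12, 2222: 30 days (November has 30).
Dec 12, 2222 → Jan 12, 2223: 31 days (December has 31).
Jan 12, 2223 → Feb 12, 2223: 31 days (January has 31).
Feb 12, 2223 → Feb 23, 2223: 11 days.
Total: 2113 days.

2113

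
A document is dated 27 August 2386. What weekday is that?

Wednesday

Doomsday rule: the anchor day for the 2300s is Wednesday. For year 86: 86÷12 = 7 r 2, and 2÷4 = 0, so 7+2+0 = 9.
Wednesday + 9 ≡ Friday — that's 2386's doomsday.
In August the doomsday date is Aug 8.
Aug 27 is 19 days after Aug 8; 19 mod 7 = 5, so Friday + 5 = Wednesday.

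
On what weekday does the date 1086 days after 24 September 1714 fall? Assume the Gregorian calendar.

Tuesday

Sep 24, 1714 is a Monday.
1086 mod 7 = 1, so 1086 days after a Monday is Monday + 1 = Tuesday.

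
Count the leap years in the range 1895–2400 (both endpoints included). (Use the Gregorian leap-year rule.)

Multiples of 4 in [1895,2400]: 127.
Of those, multiples of 100: 6 (not leap unless ÷400).
Multiples of 400: 2.
Leap years = 127 − 6 + 2 = 123.

123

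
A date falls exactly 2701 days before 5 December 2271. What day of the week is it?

First find the weekday of Dec 5, 2271. Doomsday rule: the anchor day for the 2200s is Friday. For year 71: 71÷12 = 5 r 11, and 11÷4 = 2, so 5+11+2 = 18.
Friday + 18 ≡ Tuesday — that's 2271's doomsday.
In December the doomsday date is Dec 12.
Dec 5 is 7 days before Dec 12; 7 mod 7 = 0, so Tuesday − 0 = Tuesday.
2701 mod 7 = 6, so 2701 days before a Tuesday is Tuesday − 6 = Wednesday.

Wednesday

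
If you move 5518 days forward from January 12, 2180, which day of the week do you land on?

Jan 12, 2180 is a Wednesday.
5518 mod 7 = 2, so 5518 days after a Wednesday is Wednesday + 2 = Friday.

Friday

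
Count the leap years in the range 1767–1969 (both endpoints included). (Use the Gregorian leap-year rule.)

Multiples of 4 in [1767,1969]: 51.
Of those, multiples of 100: 2 (not leap unless ÷400).
Multiples of 400: 0.
Leap years = 51 − 2 + 0 = 49.

49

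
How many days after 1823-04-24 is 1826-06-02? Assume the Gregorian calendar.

1135

Apr 24, 1823 → Apr 24, 1824: 366 days (Feb 29, 1824 is in that span).
Apr 24, 1824 → Apr 24, 1825: 365 days.
Apr 24, 1825 → Apr 24, 1826: 365 days.
Apr 24, 1826 → May 24, 1826: 30 days (April has 30).
May 24, 1826 → Jun 2, 1826: 9 days.
Total: 1135 days.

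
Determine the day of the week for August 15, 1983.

Doomsday rule: the anchor day for the 1900s is Wednesday. For year 83: 83÷12 = 6 r 11, and 11÷4 = 2, so 6+11+2 = 19.
Wednesday + 19 ≡ Monday — that's 1983's doomsday.
In August the doomsday date is Aug 8.
Aug 15 is 7 days after Aug 8; 7 mod 7 = 0, so Monday + 0 = Monday.

Monday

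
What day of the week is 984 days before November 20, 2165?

First find the weekday of Nov 20, 2165. Doomsday rule: the anchor day for the 2100s is Sunday. For year 65: 65÷12 = 5 r 5, and 5÷4 = 1, so 5+5+1 = 11.
Sunday + 11 ≡ Thursday — that's 2165's doomsday.
In November the doomsday date is Nov 7.
Nov 20 is 13 days after Nov 7; 13 mod 7 = 6, so Thursday + 6 = Wednesday.
984 mod 7 = 4, so 984 days before a Wednesday is Wednesday − 4 = Saturday.

Saturday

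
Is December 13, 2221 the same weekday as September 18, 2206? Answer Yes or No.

Yes

From Sep 18, 2206 to Dec 13, 2221 is 5565 days.
5565 mod 7 = 0, so they are the same weekday.
(Sep 18, 2206 is a Thursday; Dec 13, 2221 is a Thursday.)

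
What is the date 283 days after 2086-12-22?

Dec has 31 days: +10 → Jan 1, 2087 (273 left).
Jan has 31 days: +31 → Feb 1, 2087 (242 left).
Feb has 28 days: +28 → Mar 1, 2087 (214 left).
Mar has 31 days: +31 → Apr 1, 2087 (183 left).
Apr has 30 days: +30 → May 1, 2087 (153 left).
May has 31 days: +31 → Jun 1, 2087 (122 left).
Jun has 30 days: +30 → Jul 1, 2087 (92 left).
Jul has 31 days: +31 → Aug 1, 2087 (61 left).
Aug has 31 days: +31 → Sep 1, 2087 (30 left).
Sep has 30 days: +30 → Oct 1, 2087 (0 left).

October 1, 2087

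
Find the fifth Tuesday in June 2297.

June 1, 2297 is a Tuesday.
The first Tuesday is therefore June 1 (same day).
The fifth Tuesday is 1 + 4×7 = June 29.

June 29, 2297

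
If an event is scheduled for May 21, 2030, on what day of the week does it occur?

Doomsday rule: the anchor day for the 2000s is Tuesday. For year 30: 30÷12 = 2 r 6, and 6÷4 = 1, so 2+6+1 = 9.
Tuesday + 9 ≡ Thursday — that's 2030's doomsday.
In May the doomsday date is May 9.
May 21 is 12 days after May 9; 12 mod 7 = 5, so Thursday + 5 = Tuesday.

Tuesday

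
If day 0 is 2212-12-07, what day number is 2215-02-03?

Dec 7, 2212 → Dec 7, 2213: 365 days.
Dec 7, 2213 → Dec 7, 2214: 365 days.
Dec 7, 2214 → Jan 7, 2215: 31 days (December has 31).
Jan 7, 2215 → Feb 3, 2215: 27 days.
Total: 788 days.

788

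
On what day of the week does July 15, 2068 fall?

Doomsday rule: the anchor day for the 2000s is Tuesday. For year 68: 68÷12 = 5 r 8, and 8÷4 = 2, so 5+8+2 = 15.
Tuesday + 15 ≡ Wednesday — that's 2068's doomsday.
In July the doomsday date is Jul 11.
Jul 15 is 4 days after Jul 11; 4 mod 7 = 4, so Wednesday + 4 = Sunday.

Sunday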